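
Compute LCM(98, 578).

28322

gcd first: 578 = 5·98 + 88; 98 = 1·88 + 10; 88 = 8·10 + 8; 10 = 1·8 + 2; 8 = 4·2 + 0 → gcd = 2
lcm = 98·578/gcd = 56644/2 = 28322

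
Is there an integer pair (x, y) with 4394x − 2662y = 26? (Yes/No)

Yes

gcd(4394, 2662): 4394 = 1·2662 + 1732; 2662 = 1·1732 + 930; 1732 = 1·930 + 802; 930 = 1·802 + 128; 802 = 6·128 + 34; 128 = 3·34 + 26; 34 = 1·26 + 8; 26 = 3·8 + 2; 8 = 4·2 + 0 → 2
2 divides 26, so a solution exists.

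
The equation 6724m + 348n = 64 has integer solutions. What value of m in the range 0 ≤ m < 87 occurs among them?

13

Euclid: 6724 = 19·348 + 112; 348 = 3·112 + 12; 112 = 9·12 + 4; 12 = 3·4 + 0 → gcd = 4; 64 = 4·16.
Back-substitution yields 6724·(28) + 348·(-541) = 4, so one solution is m = 28·16 = 448, n = -541·16 = -8656.
Solutions in m differ by 348/4 = 87; the one in [0, 87) is 448 mod 87 = 13.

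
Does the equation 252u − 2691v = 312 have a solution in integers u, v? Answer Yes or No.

No

By Bézout, 252u − 2691v = 312 has integer solutions iff gcd(252, 2691) | 312.
Euclid: 2691 = 10·252 + 171; 252 = 1·171 + 81; 171 = 2·81 + 9; 81 = 9·9 + 0. gcd = 9; 312 mod 9 = 6. No.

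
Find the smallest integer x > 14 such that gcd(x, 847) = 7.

Multiples of 7 above 14: 7·3, 7·4, … . Need the cofactor coprime to 847/7 = 121.
Checking s = 3, 4, … the first with gcd(s, 121) = 1 is s = 3, giving 21.

21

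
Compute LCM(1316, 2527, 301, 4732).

3452377292

1316 = 2² · 7 · 47; 2527 = 7 · 19²; 301 = 7 · 43; 4732 = 2² · 7 · 13²
lcm takes max exponent of each prime: 2² · 7 · 13² · 19² · 43 · 47 = 3452377292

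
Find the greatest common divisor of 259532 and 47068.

28

259532 = 2² · 7 · 13 · 23 · 31
47068 = 2² · 7 · 41²
Common: 2² · 7 = 28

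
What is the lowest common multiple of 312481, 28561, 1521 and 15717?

lcm(312481, 28561) = 312481·28561/gcd = 8924769841/169 = 52809289
lcm(52809289, 1521) = 52809289·1521/gcd = 80322928569/169 = 475283601
lcm(475283601, 15717) = 475283601·15717/gcd = 7470032356917/507 = 14733791631

14733791631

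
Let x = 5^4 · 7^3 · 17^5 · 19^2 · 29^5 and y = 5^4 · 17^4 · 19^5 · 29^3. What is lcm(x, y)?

15458834173382125875750625

max exponent per prime: 5^4 · 7^3 · 17^5 · 19^5 · 29^5 = 15458834173382125875750625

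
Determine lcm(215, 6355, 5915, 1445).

93425751055

215 = 5 · 43; 6355 = 5 · 31 · 41; 5915 = 5 · 7 · 13²; 1445 = 5 · 17²
lcm takes max exponent of each prime: 5 · 7 · 13² · 17² · 31 · 41 · 43 = 93425751055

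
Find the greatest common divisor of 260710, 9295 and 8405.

5

gcd(260710, 9295): 260710 = 28·9295 + 450; 9295 = 20·450 + 295; 450 = 1·295 + 155; 295 = 1·155 + 140; 155 = 1·140 + 15; 140 = 9·15 + 5; 15 = 3·5 + 0 → 5
gcd(5, 8405): 8405 = 1681·5 + 0 → 5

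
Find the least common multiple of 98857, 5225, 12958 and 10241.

98857 = 11² · 19 · 43; 5225 = 5² · 11 · 19; 12958 = 2 · 11 · 19 · 31; 10241 = 7² · 11 · 19
lcm takes max exponent of each prime: 2 · 5² · 7² · 11² · 19 · 31 · 43 = 7508189150

7508189150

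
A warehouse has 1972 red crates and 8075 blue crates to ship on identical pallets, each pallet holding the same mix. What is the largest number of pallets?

Euclid: 8075 = 4·1972 + 187; 1972 = 10·187 + 102; 187 = 1·102 + 85; 102 = 1·85 + 17; 85 = 5·17 + 0. Last nonzero remainder: 17.

17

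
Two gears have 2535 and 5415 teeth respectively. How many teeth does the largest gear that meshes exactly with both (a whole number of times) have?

Euclid: 5415 = 2·2535 + 345; 2535 = 7·345 + 120; 345 = 2·120 + 105; 120 = 1·105 + 15; 105 = 7·15 + 0. Last nonzero remainder: 15.

15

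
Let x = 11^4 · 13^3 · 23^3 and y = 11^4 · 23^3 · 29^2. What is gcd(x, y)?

min exponent per shared prime: 11^4 · 23^3 = 178137047

178137047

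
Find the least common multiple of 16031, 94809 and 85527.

lcm(16031, 94809) = 16031·94809/gcd = 1519883079/17 = 89404887
lcm(89404887, 85527) = 89404887·85527/gcd = 7646531770449/663 = 11533230423

11533230423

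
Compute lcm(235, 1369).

321715

235 = 5 · 47; 1369 = 37²
max exponents: 5 · 37² · 47 = 321715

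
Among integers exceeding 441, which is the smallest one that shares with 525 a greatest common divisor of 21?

462

525 = 21·25. Any x with gcd(x, 525) = 21 is a multiple of 21, say 21s, with s coprime to 25.
Need s > 441/21, so s ≥ 22. First s ≥ 22 with gcd(s, 25) = 1 is s = 22. Thus x = 21·22 = 462.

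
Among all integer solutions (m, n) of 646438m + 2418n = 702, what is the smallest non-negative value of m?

27

Reduce mod 2418: 646438m ≡ 702 (mod 2418). With g = gcd(646438, 2418) = 26 dividing 702, divide through: 24863m ≡ 27 (mod 93).
Since gcd(24863, 93) = 1, m ≡ 27·(24863)⁻¹ ≡ 27 (mod 93). Smallest non-negative: 27.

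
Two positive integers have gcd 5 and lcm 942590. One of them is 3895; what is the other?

1210

u·v = gcd·lcm = 5·942590 = 4712950, so v = 4712950/3895 = 1210.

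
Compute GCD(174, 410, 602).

gcd(174, 410): 410 = 2·174 + 62; 174 = 2·62 + 50; 62 = 1·50 + 12; 50 = 4·12 + 2; 12 = 6·2 + 0 → 2
gcd(2, 602): 602 = 301·2 + 0 → 2

2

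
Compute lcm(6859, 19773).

gcd first: 19773 = 2·6859 + 6055; 6859 = 1·6055 + 804; 6055 = 7·804 + 427; 804 = 1·427 + 377; 427 = 1·377 + 50; 377 = 7·50 + 27; 50 = 1·27 + 23; 27 = 1·23 + 4; 23 = 5·4 + 3; 4 = 1·3 + 1; 3 = 3·1 + 0 → gcd = 1
lcm = 6859·19773/gcd = 135623007/1 = 135623007

135623007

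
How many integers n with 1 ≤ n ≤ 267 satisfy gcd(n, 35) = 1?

Prime factors of 35: 5, 7. Count integers ≤ 267 divisible by none of them.
By inclusion–exclusion: 267 − ⌊267/5⌋ − ⌊267/7⌋ + ⌊267/35⌋ = 183.

183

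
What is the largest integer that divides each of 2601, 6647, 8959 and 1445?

289

2601 = 3² · 17²; 6647 = 17² · 23; 8959 = 17² · 31; 1445 = 5 · 17²
gcd takes min exponent of each prime: 17² = 289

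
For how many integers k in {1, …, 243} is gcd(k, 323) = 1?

Prime factors of 323: 17, 19. Count integers ≤ 243 divisible by none of them.
By inclusion–exclusion: 243 − ⌊243/17⌋ − ⌊243/19⌋ + ⌊243/323⌋ = 217.

217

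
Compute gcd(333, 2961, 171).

gcd(333, 2961): 2961 = 8·333 + 297; 333 = 1·297 + 36; 297 = 8·36 + 9; 36 = 4·9 + 0 → 9
gcd(9, 171): 171 = 19·9 + 0 → 9

9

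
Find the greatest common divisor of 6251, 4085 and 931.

6251 = 7 · 19 · 47; 4085 = 5 · 19 · 43; 931 = 7² · 19
gcd takes min exponent of each prime: 19 = 19

19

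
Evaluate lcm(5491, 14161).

269059

5491 = 17² · 19; 14161 = 7² · 17²
max exponents: 7² · 17² · 19 = 269059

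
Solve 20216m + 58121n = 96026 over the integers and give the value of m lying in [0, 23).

22

gcd(20216, 58121) = 2527 (Euclid: 58121 = 2·20216 + 17689; 20216 = 1·17689 + 2527; 17689 = 7·2527 + 0), and 2527 | 96026.
Extended Euclid: 20216·(3) + 58121·(-1) = 2527. Scale by 38: m₀ = 114.
General solution m = m₀ + 23t; reducing mod 23 gives m = 22 (and n = -6).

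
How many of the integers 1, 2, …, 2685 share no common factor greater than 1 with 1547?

Prime factors of 1547: 7, 13, 17. Count integers ≤ 2685 divisible by none of them.
By inclusion–exclusion: 2685 − ⌊2685/7⌋ − ⌊2685/13⌋ − ⌊2685/17⌋ + ⌊2685/91⌋ + ⌊2685/119⌋ + ⌊2685/221⌋ − ⌊2685/1547⌋ = 2001.

2001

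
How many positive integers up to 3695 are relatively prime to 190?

1400

190 = 2·5·19. Inclusion–exclusion on these primes:
3695 − ⌊3695/2⌋ − ⌊3695/5⌋ − ⌊3695/19⌋ + ⌊3695/10⌋ + ⌊3695/38⌋ + ⌊3695/95⌋ − ⌊3695/190⌋ = 1400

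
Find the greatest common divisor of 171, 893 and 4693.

171 = 3² · 19; 893 = 19 · 47; 4693 = 13 · 19²
gcd takes min exponent of each prime: 19 = 19

19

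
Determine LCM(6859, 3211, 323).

lcm(6859, 3211) = 6859·3211/gcd = 22024249/19 = 1159171
lcm(1159171, 323) = 1159171·323/gcd = 374412233/19 = 19705907

19705907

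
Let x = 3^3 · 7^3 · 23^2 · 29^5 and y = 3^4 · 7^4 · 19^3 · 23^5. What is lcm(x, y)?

176103160951874353686153

max exponent per prime: 3^4 · 7^4 · 19^3 · 23^5 · 29^5 = 176103160951874353686153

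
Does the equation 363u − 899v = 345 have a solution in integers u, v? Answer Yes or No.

By Bézout, 363u − 899v = 345 has integer solutions iff gcd(363, 899) | 345.
Euclid: 899 = 2·363 + 173; 363 = 2·173 + 17; 173 = 10·17 + 3; 17 = 5·3 + 2; 3 = 1·2 + 1; 2 = 2·1 + 0. gcd = 1; 345 mod 1 = 0. Yes.

Yes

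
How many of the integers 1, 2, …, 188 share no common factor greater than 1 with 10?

75

Prime factors of 10: 2, 5. Count integers ≤ 188 divisible by none of them.
By inclusion–exclusion: 188 − ⌊188/2⌋ − ⌊188/5⌋ + ⌊188/10⌋ = 75.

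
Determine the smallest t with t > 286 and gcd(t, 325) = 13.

325 = 13·25. Any t with gcd(t, 325) = 13 is a multiple of 13, say 13s, with s coprime to 25.
Need s > 286/13, so s ≥ 23. First s ≥ 23 with gcd(s, 25) = 1 is s = 23. Thus t = 13·23 = 299.

299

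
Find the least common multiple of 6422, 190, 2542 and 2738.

6422 = 2 · 13² · 19; 190 = 2 · 5 · 19; 2542 = 2 · 31 · 41; 2738 = 2 · 37²
lcm takes max exponent of each prime: 2 · 5 · 13² · 19 · 31 · 37² · 41 = 55871367890

55871367890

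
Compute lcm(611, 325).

611 = 13 · 47; 325 = 5² · 13
max exponents: 5² · 13 · 47 = 15275

15275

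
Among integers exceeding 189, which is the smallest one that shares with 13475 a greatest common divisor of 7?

203

gcd(m, 13475) = 7 forces 7 | m; write m = 7s. Then gcd(7s, 7·1925) = 7·gcd(s, 1925), so need gcd(s, 1925) = 1.
7s > 189 gives s ≥ 28. The least s ≥ 28 coprime to 1925 is 29, so m = 7·29 = 203.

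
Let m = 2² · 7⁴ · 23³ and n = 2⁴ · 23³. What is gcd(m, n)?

48668

min exponent per shared prime: 2² · 23³ = 48668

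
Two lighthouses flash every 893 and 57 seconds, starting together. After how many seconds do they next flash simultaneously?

gcd first: 893 = 15·57 + 38; 57 = 1·38 + 19; 38 = 2·19 + 0 → gcd = 19
lcm = 893·57/gcd = 50901/19 = 2679

2679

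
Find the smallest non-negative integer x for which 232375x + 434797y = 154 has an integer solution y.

22253

Euclid: 434797 = 1·232375 + 202422; 232375 = 1·202422 + 29953; 202422 = 6·29953 + 22704; 29953 = 1·22704 + 7249; 22704 = 3·7249 + 957; 7249 = 7·957 + 550; 957 = 1·550 + 407; 550 = 1·407 + 143; 407 = 2·143 + 121; 143 = 1·121 + 22; 121 = 5·22 + 11; 22 = 2·11 + 0 → gcd = 11; 154 = 11·14.
Back-substitution yields 232375·(-18174) + 434797·(9713) = 11, so one solution is x = -18174·14 = -254436, y = 9713·14 = 135982.
Solutions in x differ by 434797/11 = 39527; the one in [0, 39527) is -254436 mod 39527 = 22253.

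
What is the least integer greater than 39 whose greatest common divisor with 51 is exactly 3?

gcd(x, 51) = 3 forces 3 | x; write x = 3s. Then gcd(3s, 3·17) = 3·gcd(s, 17), so need gcd(s, 17) = 1.
3s > 39 gives s ≥ 14. The least s ≥ 14 coprime to 17 is 14, so x = 3·14 = 42.

42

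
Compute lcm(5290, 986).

2607970

5290 = 2 · 5 · 23²; 986 = 2 · 17 · 29
max exponents: 2 · 5 · 17 · 23² · 29 = 2607970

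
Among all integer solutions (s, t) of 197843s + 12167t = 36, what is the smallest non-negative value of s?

11626

Reduce mod 12167: 197843s ≡ 36 (mod 12167). With g = gcd(197843, 12167) = 1 dividing 36, divide through: 197843s ≡ 36 (mod 12167).
Since gcd(197843, 12167) = 1, s ≡ 36·(197843)⁻¹ ≡ 11626 (mod 12167). Smallest non-negative: 11626.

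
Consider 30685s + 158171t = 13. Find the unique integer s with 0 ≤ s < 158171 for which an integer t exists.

149006

gcd(30685, 158171) = 1 (Euclid: 158171 = 5·30685 + 4746; 30685 = 6·4746 + 2209; 4746 = 2·2209 + 328; 2209 = 6·328 + 241; 328 = 1·241 + 87; 241 = 2·87 + 67; 87 = 1·67 + 20; 67 = 3·20 + 7; 20 = 2·7 + 6; 7 = 1·6 + 1; 6 = 6·1 + 0), and 1 | 13.
Extended Euclid: 30685·(23629) + 158171·(-4584) = 1. Scale by 13: s₀ = 307177.
General solution s = s₀ + 158171k; reducing mod 158171 gives s = 149006 (and t = -28907).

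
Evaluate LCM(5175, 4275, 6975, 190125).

2575623375

5175 = 3² · 5² · 23; 4275 = 3² · 5² · 19; 6975 = 3² · 5² · 31; 190125 = 3² · 5³ · 13²
lcm takes max exponent of each prime: 3² · 5³ · 13² · 19 · 23 · 31 = 2575623375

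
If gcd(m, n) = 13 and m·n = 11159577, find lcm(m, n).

858429

Since gcd(m,n)·lcm(m,n) = mn, lcm = 11159577/13 = 858429.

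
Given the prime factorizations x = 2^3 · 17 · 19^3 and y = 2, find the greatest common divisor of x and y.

min exponent per shared prime: 2 = 2

2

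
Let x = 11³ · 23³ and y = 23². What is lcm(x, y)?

16194277

max exponent per prime: 11³ · 23³ = 16194277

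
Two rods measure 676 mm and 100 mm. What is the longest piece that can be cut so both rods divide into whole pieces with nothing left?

4

676 = 2² · 13²
100 = 2² · 5²
Common: 2² = 4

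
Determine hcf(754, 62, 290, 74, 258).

754 = 2 · 13 · 29; 62 = 2 · 31; 290 = 2 · 5 · 29; 74 = 2 · 37; 258 = 2 · 3 · 43
gcd takes min exponent of each prime: 2 = 2

2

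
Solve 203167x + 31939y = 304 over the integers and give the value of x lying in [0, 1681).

Euclid: 203167 = 6·31939 + 11533; 31939 = 2·11533 + 8873; 11533 = 1·8873 + 2660; 8873 = 3·2660 + 893; 2660 = 2·893 + 874; 893 = 1·874 + 19; 874 = 46·19 + 0 → gcd = 19; 304 = 19·16.
Back-substitution yields 203167·(-36) + 31939·(229) = 19, so one solution is x = -36·16 = -576, y = 229·16 = 3664.
Solutions in x differ by 31939/19 = 1681; the one in [0, 1681) is -576 mod 1681 = 1105.

1105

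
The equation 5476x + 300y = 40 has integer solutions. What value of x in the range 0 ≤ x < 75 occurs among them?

Reduce mod 300: 5476x ≡ 40 (mod 300). With g = gcd(5476, 300) = 4 dividing 40, divide through: 1369x ≡ 10 (mod 75).
Since gcd(1369, 75) = 1, x ≡ 10·(1369)⁻¹ ≡ 40 (mod 75). Smallest non-negative: 40.

40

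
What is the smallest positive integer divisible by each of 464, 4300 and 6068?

464 = 2⁴ · 29; 4300 = 2² · 5² · 43; 6068 = 2² · 37 · 41
lcm takes max exponent of each prime: 2⁴ · 5² · 29 · 37 · 41 · 43 = 756679600

756679600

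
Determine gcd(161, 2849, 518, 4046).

7

gcd(161, 2849): 2849 = 17·161 + 112; 161 = 1·112 + 49; 112 = 2·49 + 14; 49 = 3·14 + 7; 14 = 2·7 + 0 → 7
gcd(7, 518): 518 = 74·7 + 0 → 7
gcd(7, 4046): 4046 = 578·7 + 0 → 7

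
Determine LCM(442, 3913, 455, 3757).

lcm(442, 3913) = 442·3913/gcd = 1729546/13 = 133042
lcm(133042, 455) = 133042·455/gcd = 60534110/91 = 665210
lcm(665210, 3757) = 665210·3757/gcd = 2499193970/221 = 11308570

11308570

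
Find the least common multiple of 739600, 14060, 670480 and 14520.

lcm(739600, 14060) = 739600·14060/gcd = 10398776000/20 = 519938800
lcm(519938800, 670480) = 519938800·670480/gcd = 348608566624000/80 = 4357607082800
lcm(4357607082800, 14520) = 4357607082800·14520/gcd = 63272454842256000/40 = 1581811371056400

1581811371056400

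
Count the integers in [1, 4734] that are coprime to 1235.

3312

Prime factors of 1235: 5, 13, 19. Count integers ≤ 4734 divisible by none of them.
By inclusion–exclusion: 4734 − ⌊4734/5⌋ − ⌊4734/13⌋ − ⌊4734/19⌋ + ⌊4734/65⌋ + ⌊4734/95⌋ + ⌊4734/247⌋ − ⌊4734/1235⌋ = 3312.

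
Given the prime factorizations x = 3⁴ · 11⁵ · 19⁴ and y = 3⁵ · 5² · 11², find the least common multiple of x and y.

127504088778825

max exponent per prime: 3⁵ · 5² · 11⁵ · 19⁴ = 127504088778825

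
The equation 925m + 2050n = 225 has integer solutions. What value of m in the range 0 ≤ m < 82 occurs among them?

49

Euclid: 2050 = 2·925 + 200; 925 = 4·200 + 125; 200 = 1·125 + 75; 125 = 1·75 + 50; 75 = 1·50 + 25; 50 = 2·25 + 0 → gcd = 25; 225 = 25·9.
Back-substitution yields 925·(-31) + 2050·(14) = 25, so one solution is m = -31·9 = -279, n = 14·9 = 126.
Solutions in m differ by 2050/25 = 82; the one in [0, 82) is -279 mod 82 = 49.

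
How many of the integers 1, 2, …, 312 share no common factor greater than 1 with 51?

51 = 3·17. Inclusion–exclusion on these primes:
312 − ⌊312/3⌋ − ⌊312/17⌋ + ⌊312/51⌋ = 196

196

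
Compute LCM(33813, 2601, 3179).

33813 = 3² · 13 · 17²; 2601 = 3² · 17²; 3179 = 11 · 17²
lcm takes max exponent of each prime: 3² · 11 · 13 · 17² = 371943

371943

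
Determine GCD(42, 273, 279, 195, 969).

42 = 2 · 3 · 7; 273 = 3 · 7 · 13; 279 = 3² · 31; 195 = 3 · 5 · 13; 969 = 3 · 17 · 19
gcd takes min exponent of each prime: 3 = 3

3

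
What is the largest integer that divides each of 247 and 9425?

Euclid: 9425 = 38·247 + 39; 247 = 6·39 + 13; 39 = 3·13 + 0. Last nonzero remainder: 13.

13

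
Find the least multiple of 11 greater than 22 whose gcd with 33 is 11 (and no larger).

Multiples of 11 above 22: 11·3, 11·4, … . Need the cofactor coprime to 33/11 = 3.
Checking s = 3, 4, … the first with gcd(s, 3) = 1 is s = 4, giving 44.

44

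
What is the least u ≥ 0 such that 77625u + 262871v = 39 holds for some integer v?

Euclid: 262871 = 3·77625 + 29996; 77625 = 2·29996 + 17633; 29996 = 1·17633 + 12363; 17633 = 1·12363 + 5270; 12363 = 2·5270 + 1823; 5270 = 2·1823 + 1624; 1823 = 1·1624 + 199; 1624 = 8·199 + 32; 199 = 6·32 + 7; 32 = 4·7 + 4; 7 = 1·4 + 3; 4 = 1·3 + 1; 3 = 3·1 + 0 → gcd = 1; 39 = 1·39.
Back-substitution yields 77625·(73973) + 262871·(-21844) = 1, so one solution is u = 73973·39 = 2884947, v = -21844·39 = -851916.
Solutions in u differ by 262871/1 = 262871; the one in [0, 262871) is 2884947 mod 262871 = 256237.

256237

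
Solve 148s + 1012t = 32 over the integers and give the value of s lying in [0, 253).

gcd(148, 1012) = 4 (Euclid: 1012 = 6·148 + 124; 148 = 1·124 + 24; 124 = 5·24 + 4; 24 = 6·4 + 0), and 4 | 32.
Extended Euclid: 148·(-41) + 1012·(6) = 4. Scale by 8: s₀ = -328.
General solution s = s₀ + 253k; reducing mod 253 gives s = 178 (and t = -26).

178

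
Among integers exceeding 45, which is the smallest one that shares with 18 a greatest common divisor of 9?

63

gcd(t, 18) = 9 forces 9 | t; write t = 9s. Then gcd(9s, 9·2) = 9·gcd(s, 2), so need gcd(s, 2) = 1.
9s > 45 gives s ≥ 6. The least s ≥ 6 coprime to 2 is 7, so t = 9·7 = 63.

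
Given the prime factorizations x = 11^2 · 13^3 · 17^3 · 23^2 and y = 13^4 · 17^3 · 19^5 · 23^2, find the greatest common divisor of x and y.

min exponent per shared prime: 13^3 · 17^3 · 23^2 = 5709952469

5709952469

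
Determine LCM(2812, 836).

30932

2812 = 2² · 19 · 37; 836 = 2² · 11 · 19
max exponents: 2² · 11 · 19 · 37 = 30932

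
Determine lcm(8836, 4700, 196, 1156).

3128164900

lcm(8836, 4700) = 8836·4700/gcd = 41529200/188 = 220900
lcm(220900, 196) = 220900·196/gcd = 43296400/4 = 10824100
lcm(10824100, 1156) = 10824100·1156/gcd = 12512659600/4 = 3128164900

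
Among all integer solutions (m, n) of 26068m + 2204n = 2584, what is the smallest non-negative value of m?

Reduce mod 2204: 26068m ≡ 2584 (mod 2204). With g = gcd(26068, 2204) = 76 dividing 2584, divide through: 343m ≡ 34 (mod 29).
Since gcd(343, 29) = 1, m ≡ 34·(343)⁻¹ ≡ 28 (mod 29). Smallest non-negative: 28.

28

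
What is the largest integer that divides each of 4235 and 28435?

605

4235 = 5 · 7 · 11²
28435 = 5 · 11² · 47
Common: 5 · 11² = 605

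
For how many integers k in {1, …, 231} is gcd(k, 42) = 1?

42 = 2·3·7. Inclusion–exclusion on these primes:
231 − ⌊231/2⌋ − ⌊231/3⌋ − ⌊231/7⌋ + ⌊231/6⌋ + ⌊231/14⌋ + ⌊231/21⌋ − ⌊231/42⌋ = 66

66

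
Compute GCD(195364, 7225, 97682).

289

gcd(195364, 7225): 195364 = 27·7225 + 289; 7225 = 25·289 + 0 → 289
gcd(289, 97682): 97682 = 338·289 + 0 → 289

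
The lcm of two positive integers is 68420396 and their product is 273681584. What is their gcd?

From gcd × lcm = mn: gcd = 273681584 / 68420396 = 4.

4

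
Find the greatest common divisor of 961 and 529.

1

Euclid: 961 = 1·529 + 432; 529 = 1·432 + 97; 432 = 4·97 + 44; 97 = 2·44 + 9; 44 = 4·9 + 8; 9 = 1·8 + 1; 8 = 8·1 + 0. Last nonzero remainder: 1.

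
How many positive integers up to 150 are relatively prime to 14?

14 = 2·7. Inclusion–exclusion on these primes:
150 − ⌊150/2⌋ − ⌊150/7⌋ + ⌊150/14⌋ = 64

64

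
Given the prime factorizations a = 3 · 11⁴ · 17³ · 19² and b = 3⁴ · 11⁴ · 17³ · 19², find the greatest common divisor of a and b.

min exponent per shared prime: 3 · 11⁴ · 17³ · 19² = 77901525339

77901525339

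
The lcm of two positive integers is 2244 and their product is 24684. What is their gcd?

gcd·lcm = product, so gcd = 24684/2244 = 11.

11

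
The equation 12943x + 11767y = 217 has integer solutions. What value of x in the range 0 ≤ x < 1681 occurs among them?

Reduce mod 11767: 12943x ≡ 217 (mod 11767). With g = gcd(12943, 11767) = 7 dividing 217, divide through: 1849x ≡ 31 (mod 1681).
Since gcd(1849, 1681) = 1, x ≡ 31·(1849)⁻¹ ≡ 1371 (mod 1681). Smallest non-negative: 1371.

1371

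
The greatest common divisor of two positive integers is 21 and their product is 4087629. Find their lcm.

194649

Since gcd(u,v)·lcm(u,v) = uv, lcm = 4087629/21 = 194649.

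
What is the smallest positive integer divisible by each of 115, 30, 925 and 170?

115 = 5 · 23; 30 = 2 · 3 · 5; 925 = 5² · 37; 170 = 2 · 5 · 17
lcm takes max exponent of each prime: 2 · 3 · 5² · 17 · 23 · 37 = 2170050

2170050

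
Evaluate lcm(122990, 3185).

122990 = 2 · 5 · 7² · 251; 3185 = 5 · 7² · 13
max exponents: 2 · 5 · 7² · 13 · 251 = 1598870

1598870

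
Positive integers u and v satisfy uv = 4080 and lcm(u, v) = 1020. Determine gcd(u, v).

From gcd × lcm = uv: gcd = 4080 / 1020 = 4.

4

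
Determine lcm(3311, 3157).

gcd first: 3311 = 1·3157 + 154; 3157 = 20·154 + 77; 154 = 2·77 + 0 → gcd = 77
lcm = 3311·3157/gcd = 10452827/77 = 135751

135751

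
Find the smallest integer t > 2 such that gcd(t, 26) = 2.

4

Multiples of 2 above 2: 2·2, 2·3, … . Need the cofactor coprime to 26/2 = 13.
Checking s = 2, 3, … the first with gcd(s, 13) = 1 is s = 2, giving 4.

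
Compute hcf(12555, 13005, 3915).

gcd(12555, 13005): 13005 = 1·12555 + 450; 12555 = 27·450 + 405; 450 = 1·405 + 45; 405 = 9·45 + 0 → 45
gcd(45, 3915): 3915 = 87·45 + 0 → 45

45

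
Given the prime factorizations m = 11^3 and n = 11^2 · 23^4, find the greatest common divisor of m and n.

121

min exponent per shared prime: 11^2 = 121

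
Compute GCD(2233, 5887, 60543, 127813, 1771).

2233 = 7 · 11 · 29; 5887 = 7 · 29²; 60543 = 3² · 7 · 31²; 127813 = 7 · 19 · 31²; 1771 = 7 · 11 · 23
gcd takes min exponent of each prime: 7 = 7

7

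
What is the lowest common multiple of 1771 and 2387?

gcd first: 2387 = 1·1771 + 616; 1771 = 2·616 + 539; 616 = 1·539 + 77; 539 = 7·77 + 0 → gcd = 77
lcm = 1771·2387/gcd = 4227377/77 = 54901

54901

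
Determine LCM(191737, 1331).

255201947

gcd first: 191737 = 144·1331 + 73; 1331 = 18·73 + 17; 73 = 4·17 + 5; 17 = 3·5 + 2; 5 = 2·2 + 1; 2 = 2·1 + 0 → gcd = 1
lcm = 191737·1331/gcd = 255201947/1 = 255201947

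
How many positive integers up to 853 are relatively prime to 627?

Prime factors of 627: 3, 11, 19. Count integers ≤ 853 divisible by none of them.
By inclusion–exclusion: 853 − ⌊853/3⌋ − ⌊853/11⌋ − ⌊853/19⌋ + ⌊853/33⌋ + ⌊853/57⌋ + ⌊853/209⌋ − ⌊853/627⌋ = 490.

490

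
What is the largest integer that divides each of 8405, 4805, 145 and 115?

5

gcd(8405, 4805): 8405 = 1·4805 + 3600; 4805 = 1·3600 + 1205; 3600 = 2·1205 + 1190; 1205 = 1·1190 + 15; 1190 = 79·15 + 5; 15 = 3·5 + 0 → 5
gcd(5, 145): 145 = 29·5 + 0 → 5
gcd(5, 115): 115 = 23·5 + 0 → 5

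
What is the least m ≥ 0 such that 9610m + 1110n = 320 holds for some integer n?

5

Euclid: 9610 = 8·1110 + 730; 1110 = 1·730 + 380; 730 = 1·380 + 350; 380 = 1·350 + 30; 350 = 11·30 + 20; 30 = 1·20 + 10; 20 = 2·10 + 0 → gcd = 10; 320 = 10·32.
Back-substitution yields 9610·(-38) + 1110·(329) = 10, so one solution is m = -38·32 = -1216, n = 329·32 = 10528.
Solutions in m differ by 1110/10 = 111; the one in [0, 111) is -1216 mod 111 = 5.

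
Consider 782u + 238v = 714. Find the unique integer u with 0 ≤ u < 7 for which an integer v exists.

gcd(782, 238) = 34 (Euclid: 782 = 3·238 + 68; 238 = 3·68 + 34; 68 = 2·34 + 0), and 34 | 714.
Extended Euclid: 782·(-3) + 238·(10) = 34. Scale by 21: u₀ = -63.
General solution u = u₀ + 7t; reducing mod 7 gives u = 0 (and v = 3).

0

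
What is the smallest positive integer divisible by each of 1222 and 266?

162526

1222 = 2 · 13 · 47; 266 = 2 · 7 · 19
max exponents: 2 · 7 · 13 · 19 · 47 = 162526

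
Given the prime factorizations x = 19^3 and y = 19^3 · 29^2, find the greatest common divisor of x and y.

6859

min exponent per shared prime: 19^3 = 6859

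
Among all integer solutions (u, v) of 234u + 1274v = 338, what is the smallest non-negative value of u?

Euclid: 1274 = 5·234 + 104; 234 = 2·104 + 26; 104 = 4·26 + 0 → gcd = 26; 338 = 26·13.
Back-substitution yields 234·(11) + 1274·(-2) = 26, so one solution is u = 11·13 = 143, v = -2·13 = -26.
Solutions in u differ by 1274/26 = 49; the one in [0, 49) is 143 mod 49 = 45.

45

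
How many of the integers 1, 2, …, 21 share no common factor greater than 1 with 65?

Prime factors of 65: 5, 13. Count integers ≤ 21 divisible by none of them.
By inclusion–exclusion: 21 − ⌊21/5⌋ − ⌊21/13⌋ + ⌊21/65⌋ = 16.

16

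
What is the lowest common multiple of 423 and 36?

gcd first: 423 = 11·36 + 27; 36 = 1·27 + 9; 27 = 3·9 + 0 → gcd = 9
lcm = 423·36/gcd = 15228/9 = 1692

1692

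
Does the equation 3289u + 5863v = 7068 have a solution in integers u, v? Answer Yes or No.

No

gcd(3289, 5863): 5863 = 1·3289 + 2574; 3289 = 1·2574 + 715; 2574 = 3·715 + 429; 715 = 1·429 + 286; 429 = 1·286 + 143; 286 = 2·143 + 0 → 143
143 does not divide 7068, so a solution does not exist.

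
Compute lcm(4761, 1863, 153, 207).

4761 = 3² · 23²; 1863 = 3⁴ · 23; 153 = 3² · 17; 207 = 3² · 23
lcm takes max exponent of each prime: 3⁴ · 17 · 23² = 728433

728433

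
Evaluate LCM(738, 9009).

738738

738 = 2 · 3² · 41; 9009 = 3² · 7 · 11 · 13
max exponents: 2 · 3² · 7 · 11 · 13 · 41 = 738738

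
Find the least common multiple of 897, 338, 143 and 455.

8978970

897 = 3 · 13 · 23; 338 = 2 · 13²; 143 = 11 · 13; 455 = 5 · 7 · 13
lcm takes max exponent of each prime: 2 · 3 · 5 · 7 · 11 · 13² · 23 = 8978970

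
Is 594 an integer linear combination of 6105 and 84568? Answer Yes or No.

Yes

gcd(6105, 84568): 84568 = 13·6105 + 5203; 6105 = 1·5203 + 902; 5203 = 5·902 + 693; 902 = 1·693 + 209; 693 = 3·209 + 66; 209 = 3·66 + 11; 66 = 6·11 + 0 → 11
11 divides 594, so a solution exists.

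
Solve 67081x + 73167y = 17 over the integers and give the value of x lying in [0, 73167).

12467

gcd(67081, 73167) = 1 (Euclid: 73167 = 1·67081 + 6086; 67081 = 11·6086 + 135; 6086 = 45·135 + 11; 135 = 12·11 + 3; 11 = 3·3 + 2; 3 = 1·2 + 1; 2 = 2·1 + 0), and 1 | 17.
Extended Euclid: 67081·(26557) + 73167·(-24348) = 1. Scale by 17: x₀ = 451469.
General solution x = x₀ + 73167t; reducing mod 73167 gives x = 12467 (and y = -11430).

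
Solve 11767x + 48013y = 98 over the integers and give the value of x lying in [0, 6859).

1473

Reduce mod 48013: 11767x ≡ 98 (mod 48013). With g = gcd(11767, 48013) = 7 dividing 98, divide through: 1681x ≡ 14 (mod 6859).
Since gcd(1681, 6859) = 1, x ≡ 14·(1681)⁻¹ ≡ 1473 (mod 6859). Smallest non-negative: 1473.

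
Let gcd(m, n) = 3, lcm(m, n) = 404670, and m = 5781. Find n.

Using mn = gcd(m,n)·lcm(m,n) = 3·404670 = 1214010, we get n = 1214010/5781 = 210.

210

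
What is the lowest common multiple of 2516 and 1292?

47804

2516 = 2² · 17 · 37; 1292 = 2² · 17 · 19
max exponents: 2² · 17 · 19 · 37 = 47804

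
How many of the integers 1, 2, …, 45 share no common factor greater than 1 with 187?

39

187 = 11·17. Inclusion–exclusion on these primes:
45 − ⌊45/11⌋ − ⌊45/17⌋ + ⌊45/187⌋ = 39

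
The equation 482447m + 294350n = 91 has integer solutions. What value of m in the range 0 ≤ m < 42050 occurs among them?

Euclid: 482447 = 1·294350 + 188097; 294350 = 1·188097 + 106253; 188097 = 1·106253 + 81844; 106253 = 1·81844 + 24409; 81844 = 3·24409 + 8617; 24409 = 2·8617 + 7175; 8617 = 1·7175 + 1442; 7175 = 4·1442 + 1407; 1442 = 1·1407 + 35; 1407 = 40·35 + 7; 35 = 5·7 + 0 → gcd = 7; 91 = 7·13.
Back-substitution yields 482447·(-8369) + 294350·(13717) = 7, so one solution is m = -8369·13 = -108797, n = 13717·13 = 178321.
Solutions in m differ by 294350/7 = 42050; the one in [0, 42050) is -108797 mod 42050 = 17353.

17353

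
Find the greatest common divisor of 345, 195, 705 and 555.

gcd(345, 195): 345 = 1·195 + 150; 195 = 1·150 + 45; 150 = 3·45 + 15; 45 = 3·15 + 0 → 15
gcd(15, 705): 705 = 47·15 + 0 → 15
gcd(15, 555): 555 = 37·15 + 0 → 15

15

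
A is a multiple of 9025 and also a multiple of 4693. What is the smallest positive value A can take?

117325

gcd first: 9025 = 1·4693 + 4332; 4693 = 1·4332 + 361; 4332 = 12·361 + 0 → gcd = 361
lcm = 9025·4693/gcd = 42354325/361 = 117325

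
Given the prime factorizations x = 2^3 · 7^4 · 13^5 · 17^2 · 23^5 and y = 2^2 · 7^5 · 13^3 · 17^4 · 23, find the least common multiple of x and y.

26836867019661521064424

max exponent per prime: 2^3 · 7^5 · 13^5 · 17^4 · 23^5 = 26836867019661521064424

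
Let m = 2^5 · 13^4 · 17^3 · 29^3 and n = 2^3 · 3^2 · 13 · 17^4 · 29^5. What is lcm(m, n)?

max exponent per prime: 2^5 · 3^2 · 13^4 · 17^4 · 29^5 = 14091316579480282272

14091316579480282272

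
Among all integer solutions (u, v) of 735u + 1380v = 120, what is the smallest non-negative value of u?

64

Euclid: 1380 = 1·735 + 645; 735 = 1·645 + 90; 645 = 7·90 + 15; 90 = 6·15 + 0 → gcd = 15; 120 = 15·8.
Back-substitution yields 735·(-15) + 1380·(8) = 15, so one solution is u = -15·8 = -120, v = 8·8 = 64.
Solutions in u differ by 1380/15 = 92; the one in [0, 92) is -120 mod 92 = 64.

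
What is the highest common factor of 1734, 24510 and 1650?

6

gcd(1734, 24510): 24510 = 14·1734 + 234; 1734 = 7·234 + 96; 234 = 2·96 + 42; 96 = 2·42 + 12; 42 = 3·12 + 6; 12 = 2·6 + 0 → 6
gcd(6, 1650): 1650 = 275·6 + 0 → 6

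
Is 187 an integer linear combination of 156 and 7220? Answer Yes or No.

By Bézout, 156m + 7220n = 187 has integer solutions iff gcd(156, 7220) | 187.
Euclid: 7220 = 46·156 + 44; 156 = 3·44 + 24; 44 = 1·24 + 20; 24 = 1·20 + 4; 20 = 5·4 + 0. gcd = 4; 187 mod 4 = 3. No.

No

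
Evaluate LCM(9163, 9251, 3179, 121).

1441037521

9163 = 7² · 11 · 17; 9251 = 11 · 29²; 3179 = 11 · 17²; 121 = 11²
lcm takes max exponent of each prime: 7² · 11² · 17² · 29² = 1441037521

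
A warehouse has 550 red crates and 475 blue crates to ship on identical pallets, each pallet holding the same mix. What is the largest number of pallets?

25

550 = 2 · 5² · 11
475 = 5² · 19
Common: 5² = 25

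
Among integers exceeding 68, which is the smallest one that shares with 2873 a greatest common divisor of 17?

85

gcd(k, 2873) = 17 forces 17 | k; write k = 17s. Then gcd(17s, 17·169) = 17·gcd(s, 169), so need gcd(s, 169) = 1.
17s > 68 gives s ≥ 5. The least s ≥ 5 coprime to 169 is 5, so k = 17·5 = 85.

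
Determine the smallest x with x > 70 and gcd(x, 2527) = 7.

77

Multiples of 7 above 70: 7·11, 7·12, … . Need the cofactor coprime to 2527/7 = 361.
Checking s = 11, 12, … the first with gcd(s, 361) = 1 is s = 11, giving 77.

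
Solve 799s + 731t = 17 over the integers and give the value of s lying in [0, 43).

11

gcd(799, 731) = 17 (Euclid: 799 = 1·731 + 68; 731 = 10·68 + 51; 68 = 1·51 + 17; 51 = 3·17 + 0), and 17 | 17.
Extended Euclid: 799·(11) + 731·(-12) = 17. Scale by 1: s₀ = 11.
General solution s = s₀ + 43k; reducing mod 43 gives s = 11 (and t = -12).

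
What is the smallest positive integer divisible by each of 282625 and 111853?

237687625

gcd first: 282625 = 2·111853 + 58919; 111853 = 1·58919 + 52934; 58919 = 1·52934 + 5985; 52934 = 8·5985 + 5054; 5985 = 1·5054 + 931; 5054 = 5·931 + 399; 931 = 2·399 + 133; 399 = 3·133 + 0 → gcd = 133
lcm = 282625·111853/gcd = 31612454125/133 = 237687625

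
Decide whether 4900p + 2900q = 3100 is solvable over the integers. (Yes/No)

gcd(4900, 2900): 4900 = 1·2900 + 2000; 2900 = 1·2000 + 900; 2000 = 2·900 + 200; 900 = 4·200 + 100; 200 = 2·100 + 0 → 100
100 divides 3100, so a solution exists.

Yes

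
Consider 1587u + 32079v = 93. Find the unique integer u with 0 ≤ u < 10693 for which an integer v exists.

gcd(1587, 32079) = 3 (Euclid: 32079 = 20·1587 + 339; 1587 = 4·339 + 231; 339 = 1·231 + 108; 231 = 2·108 + 15; 108 = 7·15 + 3; 15 = 5·3 + 0), and 3 | 93.
Extended Euclid: 1587·(-2082) + 32079·(103) = 3. Scale by 31: u₀ = -64542.
General solution u = u₀ + 10693t; reducing mod 10693 gives u = 10309 (and v = -510).

10309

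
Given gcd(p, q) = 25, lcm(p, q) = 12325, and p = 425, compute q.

725

Using pq = gcd(p,q)·lcm(p,q) = 25·12325 = 308125, we get q = 308125/425 = 725.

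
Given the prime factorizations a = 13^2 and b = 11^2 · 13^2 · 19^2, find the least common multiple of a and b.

7382089

max exponent per prime: 11^2 · 13^2 · 19^2 = 7382089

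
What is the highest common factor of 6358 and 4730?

Euclid: 6358 = 1·4730 + 1628; 4730 = 2·1628 + 1474; 1628 = 1·1474 + 154; 1474 = 9·154 + 88; 154 = 1·88 + 66; 88 = 1·66 + 22; 66 = 3·22 + 0. Last nonzero remainder: 22.

22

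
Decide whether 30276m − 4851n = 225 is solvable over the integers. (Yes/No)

Yes

gcd(30276, 4851): 30276 = 6·4851 + 1170; 4851 = 4·1170 + 171; 1170 = 6·171 + 144; 171 = 1·144 + 27; 144 = 5·27 + 9; 27 = 3·9 + 0 → 9
9 divides 225, so a solution exists.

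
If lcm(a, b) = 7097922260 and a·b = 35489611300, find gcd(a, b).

gcd·lcm = product, so gcd = 35489611300/7097922260 = 5.

5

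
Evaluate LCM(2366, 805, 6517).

2366 = 2 · 7 · 13²; 805 = 5 · 7 · 23; 6517 = 7³ · 19
lcm takes max exponent of each prime: 2 · 5 · 7³ · 13² · 19 · 23 = 253315790

253315790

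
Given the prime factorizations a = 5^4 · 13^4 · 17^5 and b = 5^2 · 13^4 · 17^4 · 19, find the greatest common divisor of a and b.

59636082025

min exponent per shared prime: 5^2 · 13^4 · 17^4 = 59636082025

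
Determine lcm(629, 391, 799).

629 = 17 · 37; 391 = 17 · 23; 799 = 17 · 47
lcm takes max exponent of each prime: 17 · 23 · 37 · 47 = 679949

679949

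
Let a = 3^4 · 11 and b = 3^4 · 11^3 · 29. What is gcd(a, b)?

min exponent per shared prime: 3^4 · 11 = 891

891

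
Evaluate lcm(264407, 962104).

1778930296

264407 = 11 · 13 · 43²; 962104 = 2³ · 11 · 13 · 29²
max exponents: 2³ · 11 · 13 · 29² · 43² = 1778930296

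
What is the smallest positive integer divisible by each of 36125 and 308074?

38509250

gcd first: 308074 = 8·36125 + 19074; 36125 = 1·19074 + 17051; 19074 = 1·17051 + 2023; 17051 = 8·2023 + 867; 2023 = 2·867 + 289; 867 = 3·289 + 0 → gcd = 289
lcm = 36125·308074/gcd = 11129173250/289 = 38509250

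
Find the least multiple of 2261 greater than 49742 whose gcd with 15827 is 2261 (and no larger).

52003

gcd(a, 15827) = 2261 forces 2261 | a; write a = 2261s. Then gcd(2261s, 2261·7) = 2261·gcd(s, 7), so need gcd(s, 7) = 1.
2261s > 49742 gives s ≥ 23. The least s ≥ 23 coprime to 7 is 23, so a = 2261·23 = 52003.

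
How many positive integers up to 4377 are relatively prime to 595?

2825

Prime factors of 595: 5, 7, 17. Count integers ≤ 4377 divisible by none of them.
By inclusion–exclusion: 4377 − ⌊4377/5⌋ − ⌊4377/7⌋ − ⌊4377/17⌋ + ⌊4377/35⌋ + ⌊4377/85⌋ + ⌊4377/119⌋ − ⌊4377/595⌋ = 2825.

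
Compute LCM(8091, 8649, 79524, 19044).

8091 = 3² · 29 · 31; 8649 = 3² · 31²; 79524 = 2² · 3² · 47²; 19044 = 2² · 3² · 23²
lcm takes max exponent of each prime: 2² · 3² · 23² · 29 · 31² · 47² = 1172398554324

1172398554324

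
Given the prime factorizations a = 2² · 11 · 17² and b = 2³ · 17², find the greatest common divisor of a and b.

min exponent per shared prime: 2² · 17² = 1156

1156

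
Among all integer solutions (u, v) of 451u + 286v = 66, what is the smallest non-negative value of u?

16

Euclid: 451 = 1·286 + 165; 286 = 1·165 + 121; 165 = 1·121 + 44; 121 = 2·44 + 33; 44 = 1·33 + 11; 33 = 3·11 + 0 → gcd = 11; 66 = 11·6.
Back-substitution yields 451·(7) + 286·(-11) = 11, so one solution is u = 7·6 = 42, v = -11·6 = -66.
Solutions in u differ by 286/11 = 26; the one in [0, 26) is 42 mod 26 = 16.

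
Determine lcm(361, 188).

gcd first: 361 = 1·188 + 173; 188 = 1·173 + 15; 173 = 11·15 + 8; 15 = 1·8 + 7; 8 = 1·7 + 1; 7 = 7·1 + 0 → gcd = 1
lcm = 361·188/gcd = 67868/1 = 67868

67868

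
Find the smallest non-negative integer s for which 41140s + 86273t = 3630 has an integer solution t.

63

gcd(41140, 86273) = 121 (Euclid: 86273 = 2·41140 + 3993; 41140 = 10·3993 + 1210; 3993 = 3·1210 + 363; 1210 = 3·363 + 121; 363 = 3·121 + 0), and 121 | 3630.
Extended Euclid: 41140·(216) + 86273·(-103) = 121. Scale by 30: s₀ = 6480.
General solution s = s₀ + 713k; reducing mod 713 gives s = 63 (and t = -30).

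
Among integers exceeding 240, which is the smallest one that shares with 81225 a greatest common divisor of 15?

255

81225 = 15·5415. Any m with gcd(m, 81225) = 15 is a multiple of 15, say 15s, with s coprime to 5415.
Need s > 240/15, so s ≥ 17. First s ≥ 17 with gcd(s, 5415) = 1 is s = 17. Thus m = 15·17 = 255.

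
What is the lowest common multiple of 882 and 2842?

25578

882 = 2 · 3² · 7²; 2842 = 2 · 7² · 29
max exponents: 2 · 3² · 7² · 29 = 25578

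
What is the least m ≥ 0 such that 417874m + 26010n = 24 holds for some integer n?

5721

gcd(417874, 26010) = 2 (Euclid: 417874 = 16·26010 + 1714; 26010 = 15·1714 + 300; 1714 = 5·300 + 214; 300 = 1·214 + 86; 214 = 2·86 + 42; 86 = 2·42 + 2; 42 = 21·2 + 0), and 2 | 24.
Extended Euclid: 417874·(-607) + 26010·(9752) = 2. Scale by 12: m₀ = -7284.
General solution m = m₀ + 13005t; reducing mod 13005 gives m = 5721 (and n = -91913).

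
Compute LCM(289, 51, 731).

37281

lcm(289, 51) = 289·51/gcd = 14739/17 = 867
lcm(867, 731) = 867·731/gcd = 633777/17 = 37281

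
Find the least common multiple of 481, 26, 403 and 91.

208754

481 = 13 · 37; 26 = 2 · 13; 403 = 13 · 31; 91 = 7 · 13
lcm takes max exponent of each prime: 2 · 7 · 13 · 31 · 37 = 208754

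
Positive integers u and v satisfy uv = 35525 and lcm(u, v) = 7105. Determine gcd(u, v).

5

gcd·lcm = product, so gcd = 35525/7105 = 5.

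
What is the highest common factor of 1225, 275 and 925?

gcd(1225, 275): 1225 = 4·275 + 125; 275 = 2·125 + 25; 125 = 5·25 + 0 → 25
gcd(25, 925): 925 = 37·25 + 0 → 25

25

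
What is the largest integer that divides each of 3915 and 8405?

3915 = 3³ · 5 · 29
8405 = 5 · 41²
Common: 5 = 5

5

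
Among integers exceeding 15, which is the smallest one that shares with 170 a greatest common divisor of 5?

Multiples of 5 above 15: 5·4, 5·5, … . Need the cofactor coprime to 170/5 = 34.
Checking s = 4, 5, … the first with gcd(s, 34) = 1 is s = 5, giving 25.

25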